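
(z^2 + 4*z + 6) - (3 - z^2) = 2*z^2 + 4*z + 3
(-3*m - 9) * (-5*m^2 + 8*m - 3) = 15*m^3 + 21*m^2 - 63*m + 27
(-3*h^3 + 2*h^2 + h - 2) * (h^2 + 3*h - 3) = -3*h^5 - 7*h^4 + 16*h^3 - 5*h^2 - 9*h + 6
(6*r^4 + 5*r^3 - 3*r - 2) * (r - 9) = 6*r^5 - 49*r^4 - 45*r^3 - 3*r^2 + 25*r + 18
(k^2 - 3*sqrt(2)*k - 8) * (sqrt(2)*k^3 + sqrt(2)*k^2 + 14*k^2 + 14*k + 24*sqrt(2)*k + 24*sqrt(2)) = sqrt(2)*k^5 + sqrt(2)*k^4 + 8*k^4 - 26*sqrt(2)*k^3 + 8*k^3 - 256*k^2 - 26*sqrt(2)*k^2 - 192*sqrt(2)*k - 256*k - 192*sqrt(2)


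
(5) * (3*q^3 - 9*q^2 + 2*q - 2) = 15*q^3 - 45*q^2 + 10*q - 10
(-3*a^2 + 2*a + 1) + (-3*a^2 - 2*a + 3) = 4 - 6*a^2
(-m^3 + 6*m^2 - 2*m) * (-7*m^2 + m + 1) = 7*m^5 - 43*m^4 + 19*m^3 + 4*m^2 - 2*m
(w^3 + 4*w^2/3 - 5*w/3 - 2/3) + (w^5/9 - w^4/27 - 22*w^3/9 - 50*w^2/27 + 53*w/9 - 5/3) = w^5/9 - w^4/27 - 13*w^3/9 - 14*w^2/27 + 38*w/9 - 7/3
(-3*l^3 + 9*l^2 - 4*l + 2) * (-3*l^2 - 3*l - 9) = 9*l^5 - 18*l^4 + 12*l^3 - 75*l^2 + 30*l - 18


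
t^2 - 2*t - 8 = (t - 4)*(t + 2)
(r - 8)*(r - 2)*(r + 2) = r^3 - 8*r^2 - 4*r + 32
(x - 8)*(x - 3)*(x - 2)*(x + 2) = x^4 - 11*x^3 + 20*x^2 + 44*x - 96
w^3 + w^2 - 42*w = w*(w - 6)*(w + 7)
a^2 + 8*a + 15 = (a + 3)*(a + 5)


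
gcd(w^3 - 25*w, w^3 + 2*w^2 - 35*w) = w^2 - 5*w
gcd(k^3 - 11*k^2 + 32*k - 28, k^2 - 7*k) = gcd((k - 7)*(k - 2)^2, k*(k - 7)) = k - 7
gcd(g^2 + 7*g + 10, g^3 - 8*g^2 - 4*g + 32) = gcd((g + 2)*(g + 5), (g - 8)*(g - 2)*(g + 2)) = g + 2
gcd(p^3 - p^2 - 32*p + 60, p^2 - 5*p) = p - 5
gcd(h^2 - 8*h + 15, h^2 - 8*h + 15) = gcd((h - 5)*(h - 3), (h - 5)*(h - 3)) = h^2 - 8*h + 15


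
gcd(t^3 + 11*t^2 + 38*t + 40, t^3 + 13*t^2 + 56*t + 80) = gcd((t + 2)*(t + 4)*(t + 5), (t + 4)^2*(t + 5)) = t^2 + 9*t + 20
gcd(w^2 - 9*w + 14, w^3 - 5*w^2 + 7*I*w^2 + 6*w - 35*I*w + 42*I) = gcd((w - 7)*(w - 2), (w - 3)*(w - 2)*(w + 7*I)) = w - 2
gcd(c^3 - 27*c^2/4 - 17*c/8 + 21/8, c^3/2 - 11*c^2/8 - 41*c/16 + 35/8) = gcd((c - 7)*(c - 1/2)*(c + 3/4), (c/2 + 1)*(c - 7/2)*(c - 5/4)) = 1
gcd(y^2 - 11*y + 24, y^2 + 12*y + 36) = 1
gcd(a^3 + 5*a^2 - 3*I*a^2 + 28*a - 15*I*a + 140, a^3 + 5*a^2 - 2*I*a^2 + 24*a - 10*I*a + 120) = a^2 + a*(5 + 4*I) + 20*I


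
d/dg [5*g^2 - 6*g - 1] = 10*g - 6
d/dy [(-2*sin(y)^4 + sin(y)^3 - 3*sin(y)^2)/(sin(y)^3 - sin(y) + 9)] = (-2*sin(y)^5 + 9*sin(y)^3 - 74*sin(y)^2 + 30*sin(y) - 54)*sin(y)*cos(y)/(sin(y)^3 - sin(y) + 9)^2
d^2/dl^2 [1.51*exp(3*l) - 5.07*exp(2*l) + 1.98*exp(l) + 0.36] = (13.59*exp(2*l) - 20.28*exp(l) + 1.98)*exp(l)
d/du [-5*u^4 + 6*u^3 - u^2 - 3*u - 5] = -20*u^3 + 18*u^2 - 2*u - 3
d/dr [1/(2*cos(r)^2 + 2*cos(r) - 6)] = (2*cos(r) + 1)*sin(r)/(2*(cos(r)^2 + cos(r) - 3)^2)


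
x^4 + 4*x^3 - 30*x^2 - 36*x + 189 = (x - 3)^2*(x + 3)*(x + 7)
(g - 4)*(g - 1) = g^2 - 5*g + 4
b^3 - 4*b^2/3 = b^2*(b - 4/3)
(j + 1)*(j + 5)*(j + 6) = j^3 + 12*j^2 + 41*j + 30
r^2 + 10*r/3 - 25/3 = (r - 5/3)*(r + 5)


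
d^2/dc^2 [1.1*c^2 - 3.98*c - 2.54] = 2.20000000000000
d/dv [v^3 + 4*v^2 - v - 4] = 3*v^2 + 8*v - 1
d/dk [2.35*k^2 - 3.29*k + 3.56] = 4.7*k - 3.29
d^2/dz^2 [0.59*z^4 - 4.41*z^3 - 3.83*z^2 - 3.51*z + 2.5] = 7.08*z^2 - 26.46*z - 7.66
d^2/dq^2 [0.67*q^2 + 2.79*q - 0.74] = 1.34000000000000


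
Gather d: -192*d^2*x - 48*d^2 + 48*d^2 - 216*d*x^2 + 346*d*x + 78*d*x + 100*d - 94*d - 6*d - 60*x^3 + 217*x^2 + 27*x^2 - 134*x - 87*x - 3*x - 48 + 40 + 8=-192*d^2*x + d*(-216*x^2 + 424*x) - 60*x^3 + 244*x^2 - 224*x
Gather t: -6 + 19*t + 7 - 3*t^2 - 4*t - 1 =-3*t^2 + 15*t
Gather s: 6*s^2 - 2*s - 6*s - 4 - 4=6*s^2 - 8*s - 8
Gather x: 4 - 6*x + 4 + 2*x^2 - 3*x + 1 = 2*x^2 - 9*x + 9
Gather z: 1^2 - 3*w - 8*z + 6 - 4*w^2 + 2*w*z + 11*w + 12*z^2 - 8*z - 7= -4*w^2 + 8*w + 12*z^2 + z*(2*w - 16)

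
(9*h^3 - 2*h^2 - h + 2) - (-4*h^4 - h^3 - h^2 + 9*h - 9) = 4*h^4 + 10*h^3 - h^2 - 10*h + 11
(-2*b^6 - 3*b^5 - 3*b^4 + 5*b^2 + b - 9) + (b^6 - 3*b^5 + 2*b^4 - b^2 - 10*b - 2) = -b^6 - 6*b^5 - b^4 + 4*b^2 - 9*b - 11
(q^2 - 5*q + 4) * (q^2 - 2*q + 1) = q^4 - 7*q^3 + 15*q^2 - 13*q + 4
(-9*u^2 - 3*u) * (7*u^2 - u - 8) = -63*u^4 - 12*u^3 + 75*u^2 + 24*u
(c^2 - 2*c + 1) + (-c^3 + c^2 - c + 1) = -c^3 + 2*c^2 - 3*c + 2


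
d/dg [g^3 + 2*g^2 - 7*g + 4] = 3*g^2 + 4*g - 7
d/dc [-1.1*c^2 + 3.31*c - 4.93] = 3.31 - 2.2*c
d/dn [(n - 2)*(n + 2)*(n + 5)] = 3*n^2 + 10*n - 4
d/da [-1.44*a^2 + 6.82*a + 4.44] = 6.82 - 2.88*a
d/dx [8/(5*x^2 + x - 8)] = 8*(-10*x - 1)/(5*x^2 + x - 8)^2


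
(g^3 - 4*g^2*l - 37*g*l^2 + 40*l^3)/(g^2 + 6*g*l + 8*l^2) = (g^3 - 4*g^2*l - 37*g*l^2 + 40*l^3)/(g^2 + 6*g*l + 8*l^2)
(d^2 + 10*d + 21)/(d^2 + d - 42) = (d + 3)/(d - 6)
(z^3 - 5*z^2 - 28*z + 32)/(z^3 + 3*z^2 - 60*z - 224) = (z - 1)/(z + 7)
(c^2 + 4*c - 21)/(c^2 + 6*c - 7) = (c - 3)/(c - 1)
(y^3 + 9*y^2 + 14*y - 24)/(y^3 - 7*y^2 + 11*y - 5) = (y^2 + 10*y + 24)/(y^2 - 6*y + 5)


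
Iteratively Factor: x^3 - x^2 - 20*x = (x)*(x^2 - x - 20) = x*(x - 5)*(x + 4)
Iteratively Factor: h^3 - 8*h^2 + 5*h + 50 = (h + 2)*(h^2 - 10*h + 25) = (h - 5)*(h + 2)*(h - 5)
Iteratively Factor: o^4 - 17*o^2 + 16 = (o - 1)*(o^3 + o^2 - 16*o - 16) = (o - 1)*(o + 1)*(o^2 - 16) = (o - 1)*(o + 1)*(o + 4)*(o - 4)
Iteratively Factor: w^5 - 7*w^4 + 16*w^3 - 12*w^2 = (w - 2)*(w^4 - 5*w^3 + 6*w^2) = w*(w - 2)*(w^3 - 5*w^2 + 6*w) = w*(w - 3)*(w - 2)*(w^2 - 2*w) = w*(w - 3)*(w - 2)^2*(w)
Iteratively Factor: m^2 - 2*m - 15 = (m - 5)*(m + 3)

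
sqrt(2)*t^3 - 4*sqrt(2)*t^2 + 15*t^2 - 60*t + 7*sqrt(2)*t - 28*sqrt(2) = (t - 4)*(t + 7*sqrt(2))*(sqrt(2)*t + 1)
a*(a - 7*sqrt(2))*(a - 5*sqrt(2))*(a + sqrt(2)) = a^4 - 11*sqrt(2)*a^3 + 46*a^2 + 70*sqrt(2)*a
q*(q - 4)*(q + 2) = q^3 - 2*q^2 - 8*q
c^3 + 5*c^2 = c^2*(c + 5)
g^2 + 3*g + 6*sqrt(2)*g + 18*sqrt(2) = (g + 3)*(g + 6*sqrt(2))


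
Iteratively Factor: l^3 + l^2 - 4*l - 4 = (l + 2)*(l^2 - l - 2) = (l + 1)*(l + 2)*(l - 2)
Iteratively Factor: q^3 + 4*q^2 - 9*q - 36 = (q + 3)*(q^2 + q - 12) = (q + 3)*(q + 4)*(q - 3)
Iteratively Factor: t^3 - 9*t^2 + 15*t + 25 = (t + 1)*(t^2 - 10*t + 25) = (t - 5)*(t + 1)*(t - 5)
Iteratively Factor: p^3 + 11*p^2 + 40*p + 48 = (p + 4)*(p^2 + 7*p + 12) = (p + 4)^2*(p + 3)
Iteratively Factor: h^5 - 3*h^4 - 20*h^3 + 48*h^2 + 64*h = (h + 1)*(h^4 - 4*h^3 - 16*h^2 + 64*h) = h*(h + 1)*(h^3 - 4*h^2 - 16*h + 64) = h*(h - 4)*(h + 1)*(h^2 - 16) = h*(h - 4)^2*(h + 1)*(h + 4)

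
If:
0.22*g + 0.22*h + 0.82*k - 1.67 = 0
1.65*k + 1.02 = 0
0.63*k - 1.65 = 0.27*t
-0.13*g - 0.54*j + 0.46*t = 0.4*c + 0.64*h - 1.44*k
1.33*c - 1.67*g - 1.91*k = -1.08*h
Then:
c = -3.52146075409059*j - 55.409379369394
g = -1.70310647379654*j - 22.4825827856246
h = 1.70310647379654*j + 32.3776241079386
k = -0.62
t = -7.55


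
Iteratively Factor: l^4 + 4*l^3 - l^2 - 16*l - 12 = (l + 2)*(l^3 + 2*l^2 - 5*l - 6) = (l - 2)*(l + 2)*(l^2 + 4*l + 3) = (l - 2)*(l + 1)*(l + 2)*(l + 3)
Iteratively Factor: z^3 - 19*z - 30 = (z + 3)*(z^2 - 3*z - 10) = (z - 5)*(z + 3)*(z + 2)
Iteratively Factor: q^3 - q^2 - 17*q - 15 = (q + 3)*(q^2 - 4*q - 5) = (q - 5)*(q + 3)*(q + 1)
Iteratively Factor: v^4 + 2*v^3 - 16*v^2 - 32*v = (v - 4)*(v^3 + 6*v^2 + 8*v) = v*(v - 4)*(v^2 + 6*v + 8) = v*(v - 4)*(v + 2)*(v + 4)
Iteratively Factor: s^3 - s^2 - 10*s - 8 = (s + 1)*(s^2 - 2*s - 8) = (s + 1)*(s + 2)*(s - 4)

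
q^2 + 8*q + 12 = (q + 2)*(q + 6)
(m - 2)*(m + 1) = m^2 - m - 2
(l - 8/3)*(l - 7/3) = l^2 - 5*l + 56/9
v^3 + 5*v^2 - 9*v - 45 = (v - 3)*(v + 3)*(v + 5)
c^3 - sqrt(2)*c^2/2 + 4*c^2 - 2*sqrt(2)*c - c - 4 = (c + 4)*(c - sqrt(2))*(c + sqrt(2)/2)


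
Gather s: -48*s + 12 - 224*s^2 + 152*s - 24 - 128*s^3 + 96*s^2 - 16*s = -128*s^3 - 128*s^2 + 88*s - 12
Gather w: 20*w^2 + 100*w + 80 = 20*w^2 + 100*w + 80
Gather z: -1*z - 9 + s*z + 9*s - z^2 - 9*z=9*s - z^2 + z*(s - 10) - 9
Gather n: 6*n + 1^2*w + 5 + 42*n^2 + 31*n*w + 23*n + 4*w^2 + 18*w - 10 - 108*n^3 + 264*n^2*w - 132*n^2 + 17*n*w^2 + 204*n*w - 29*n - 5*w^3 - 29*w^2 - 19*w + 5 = -108*n^3 + n^2*(264*w - 90) + n*(17*w^2 + 235*w) - 5*w^3 - 25*w^2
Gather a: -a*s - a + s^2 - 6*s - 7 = a*(-s - 1) + s^2 - 6*s - 7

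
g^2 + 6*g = g*(g + 6)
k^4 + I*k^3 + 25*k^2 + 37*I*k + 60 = (k - 5*I)*(k - I)*(k + 3*I)*(k + 4*I)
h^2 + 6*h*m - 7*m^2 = (h - m)*(h + 7*m)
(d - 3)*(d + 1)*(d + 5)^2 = d^4 + 8*d^3 + 2*d^2 - 80*d - 75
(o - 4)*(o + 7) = o^2 + 3*o - 28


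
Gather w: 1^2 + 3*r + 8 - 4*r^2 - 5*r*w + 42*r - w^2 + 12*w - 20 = -4*r^2 + 45*r - w^2 + w*(12 - 5*r) - 11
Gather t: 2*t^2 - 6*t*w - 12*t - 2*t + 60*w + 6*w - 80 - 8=2*t^2 + t*(-6*w - 14) + 66*w - 88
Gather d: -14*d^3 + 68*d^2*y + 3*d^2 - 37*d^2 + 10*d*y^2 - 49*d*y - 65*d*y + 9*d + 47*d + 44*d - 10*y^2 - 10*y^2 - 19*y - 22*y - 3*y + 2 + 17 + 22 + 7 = -14*d^3 + d^2*(68*y - 34) + d*(10*y^2 - 114*y + 100) - 20*y^2 - 44*y + 48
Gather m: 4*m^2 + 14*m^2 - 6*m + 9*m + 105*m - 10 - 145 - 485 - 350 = 18*m^2 + 108*m - 990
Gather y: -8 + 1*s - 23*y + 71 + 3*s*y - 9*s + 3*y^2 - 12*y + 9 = -8*s + 3*y^2 + y*(3*s - 35) + 72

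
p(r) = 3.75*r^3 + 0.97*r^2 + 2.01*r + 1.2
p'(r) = 11.25*r^2 + 1.94*r + 2.01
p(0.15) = 1.54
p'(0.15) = 2.55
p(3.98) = 260.98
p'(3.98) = 187.94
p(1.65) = 24.00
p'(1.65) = 35.84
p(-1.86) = -23.31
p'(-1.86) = 37.32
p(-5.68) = -666.11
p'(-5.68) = 353.94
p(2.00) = 39.10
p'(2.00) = 50.89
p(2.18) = 49.04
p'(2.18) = 59.70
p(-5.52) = -611.08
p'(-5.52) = 334.09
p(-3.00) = -97.35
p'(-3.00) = 97.44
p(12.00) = 6645.00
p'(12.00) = 1645.29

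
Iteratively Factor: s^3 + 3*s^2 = (s + 3)*(s^2) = s*(s + 3)*(s)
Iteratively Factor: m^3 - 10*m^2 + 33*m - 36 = (m - 3)*(m^2 - 7*m + 12) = (m - 3)^2*(m - 4)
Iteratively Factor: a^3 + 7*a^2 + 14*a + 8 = (a + 1)*(a^2 + 6*a + 8) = (a + 1)*(a + 2)*(a + 4)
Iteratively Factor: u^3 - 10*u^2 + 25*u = (u)*(u^2 - 10*u + 25) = u*(u - 5)*(u - 5)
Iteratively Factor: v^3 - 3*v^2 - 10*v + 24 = (v - 2)*(v^2 - v - 12) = (v - 2)*(v + 3)*(v - 4)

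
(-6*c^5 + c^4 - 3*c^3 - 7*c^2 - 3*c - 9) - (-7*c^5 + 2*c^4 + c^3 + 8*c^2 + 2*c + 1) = c^5 - c^4 - 4*c^3 - 15*c^2 - 5*c - 10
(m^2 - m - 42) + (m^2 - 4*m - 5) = 2*m^2 - 5*m - 47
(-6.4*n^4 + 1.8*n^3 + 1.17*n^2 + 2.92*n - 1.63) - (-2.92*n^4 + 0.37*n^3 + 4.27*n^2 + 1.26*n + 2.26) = -3.48*n^4 + 1.43*n^3 - 3.1*n^2 + 1.66*n - 3.89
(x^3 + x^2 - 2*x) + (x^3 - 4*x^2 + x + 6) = 2*x^3 - 3*x^2 - x + 6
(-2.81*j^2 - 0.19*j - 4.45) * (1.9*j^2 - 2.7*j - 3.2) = -5.339*j^4 + 7.226*j^3 + 1.05*j^2 + 12.623*j + 14.24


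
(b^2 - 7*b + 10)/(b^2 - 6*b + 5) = (b - 2)/(b - 1)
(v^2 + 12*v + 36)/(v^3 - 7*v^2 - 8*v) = (v^2 + 12*v + 36)/(v*(v^2 - 7*v - 8))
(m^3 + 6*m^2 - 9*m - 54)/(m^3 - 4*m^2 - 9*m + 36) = (m + 6)/(m - 4)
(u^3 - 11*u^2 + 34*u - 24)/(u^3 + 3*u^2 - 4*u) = (u^2 - 10*u + 24)/(u*(u + 4))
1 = 1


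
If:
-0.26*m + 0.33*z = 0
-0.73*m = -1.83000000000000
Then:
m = 2.51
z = 1.98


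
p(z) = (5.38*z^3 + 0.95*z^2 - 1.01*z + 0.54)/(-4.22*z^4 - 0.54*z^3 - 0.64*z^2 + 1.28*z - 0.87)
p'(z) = (16.14*z^2 + 1.9*z - 1.01)/(-4.22*z^4 - 0.54*z^3 - 0.64*z^2 + 1.28*z - 0.87) + (5.38*z^3 + 0.95*z^2 - 1.01*z + 0.54)*(16.88*z^3 + 1.62*z^2 + 1.28*z - 1.28)/(-4.22*z^4 - 0.54*z^3 - 0.64*z^2 + 1.28*z - 0.87)^2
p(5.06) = -0.25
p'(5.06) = 0.05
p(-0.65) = -0.05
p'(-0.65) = -1.88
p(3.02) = -0.42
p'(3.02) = 0.14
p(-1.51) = 0.59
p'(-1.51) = 0.04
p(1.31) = -0.93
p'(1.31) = 0.65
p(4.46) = -0.29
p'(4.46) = 0.06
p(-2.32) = 0.48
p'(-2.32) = 0.15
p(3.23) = -0.39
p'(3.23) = 0.12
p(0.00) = -0.62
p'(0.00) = 0.25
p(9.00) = -0.14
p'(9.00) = 0.02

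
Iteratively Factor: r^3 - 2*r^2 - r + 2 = (r - 2)*(r^2 - 1) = (r - 2)*(r + 1)*(r - 1)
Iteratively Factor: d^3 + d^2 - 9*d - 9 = (d - 3)*(d^2 + 4*d + 3) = (d - 3)*(d + 1)*(d + 3)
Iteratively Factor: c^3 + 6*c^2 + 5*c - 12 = (c - 1)*(c^2 + 7*c + 12) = (c - 1)*(c + 3)*(c + 4)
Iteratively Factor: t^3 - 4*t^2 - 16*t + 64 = (t + 4)*(t^2 - 8*t + 16) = (t - 4)*(t + 4)*(t - 4)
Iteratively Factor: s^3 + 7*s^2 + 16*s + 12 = (s + 2)*(s^2 + 5*s + 6) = (s + 2)^2*(s + 3)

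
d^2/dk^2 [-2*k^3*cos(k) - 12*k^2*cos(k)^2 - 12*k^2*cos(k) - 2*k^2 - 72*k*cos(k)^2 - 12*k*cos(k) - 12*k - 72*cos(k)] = 2*k^3*cos(k) + 12*sqrt(2)*k^2*sin(k + pi/4) + 24*k^2*cos(2*k) + 48*k*sin(k) + 48*k*sin(2*k) + 144*k*cos(2*k) + 24*sin(k) + 144*sin(2*k) + 48*cos(k) - 12*cos(2*k) - 16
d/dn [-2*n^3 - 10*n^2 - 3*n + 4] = -6*n^2 - 20*n - 3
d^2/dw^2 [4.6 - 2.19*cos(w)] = 2.19*cos(w)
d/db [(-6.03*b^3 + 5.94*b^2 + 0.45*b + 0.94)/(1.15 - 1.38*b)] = (16.6428*b^3 - 29.0007*b^2 + 13.662*b + 1.8147)/(1.9044*b^2 - 3.174*b + 1.3225)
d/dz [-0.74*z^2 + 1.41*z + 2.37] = 1.41 - 1.48*z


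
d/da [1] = 0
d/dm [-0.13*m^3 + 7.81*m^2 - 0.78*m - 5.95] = -0.39*m^2 + 15.62*m - 0.78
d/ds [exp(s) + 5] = exp(s)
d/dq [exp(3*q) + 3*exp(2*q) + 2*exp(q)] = (3*exp(2*q) + 6*exp(q) + 2)*exp(q)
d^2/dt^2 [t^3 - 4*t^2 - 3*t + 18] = 6*t - 8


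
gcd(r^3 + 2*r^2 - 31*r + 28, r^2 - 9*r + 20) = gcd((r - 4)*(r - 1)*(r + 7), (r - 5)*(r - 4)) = r - 4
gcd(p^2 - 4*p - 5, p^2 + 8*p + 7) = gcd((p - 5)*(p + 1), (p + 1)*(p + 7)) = p + 1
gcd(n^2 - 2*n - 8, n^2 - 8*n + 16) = n - 4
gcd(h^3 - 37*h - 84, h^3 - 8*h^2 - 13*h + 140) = h^2 - 3*h - 28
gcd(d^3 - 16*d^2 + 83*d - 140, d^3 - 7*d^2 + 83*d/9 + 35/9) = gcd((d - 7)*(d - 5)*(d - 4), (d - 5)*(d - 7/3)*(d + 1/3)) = d - 5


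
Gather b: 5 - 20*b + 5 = 10 - 20*b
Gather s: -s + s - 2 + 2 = 0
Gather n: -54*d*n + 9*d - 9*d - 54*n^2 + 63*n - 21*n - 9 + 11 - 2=-54*n^2 + n*(42 - 54*d)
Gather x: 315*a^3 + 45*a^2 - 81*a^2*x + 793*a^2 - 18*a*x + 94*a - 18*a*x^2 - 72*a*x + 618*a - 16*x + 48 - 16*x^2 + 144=315*a^3 + 838*a^2 + 712*a + x^2*(-18*a - 16) + x*(-81*a^2 - 90*a - 16) + 192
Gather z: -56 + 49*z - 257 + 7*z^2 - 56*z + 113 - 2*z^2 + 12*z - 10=5*z^2 + 5*z - 210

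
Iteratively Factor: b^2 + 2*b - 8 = (b - 2)*(b + 4)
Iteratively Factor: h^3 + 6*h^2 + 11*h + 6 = (h + 1)*(h^2 + 5*h + 6) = (h + 1)*(h + 2)*(h + 3)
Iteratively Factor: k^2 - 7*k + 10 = (k - 2)*(k - 5)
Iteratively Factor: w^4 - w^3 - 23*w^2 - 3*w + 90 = (w - 2)*(w^3 + w^2 - 21*w - 45) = (w - 2)*(w + 3)*(w^2 - 2*w - 15) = (w - 2)*(w + 3)^2*(w - 5)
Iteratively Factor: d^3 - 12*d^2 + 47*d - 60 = (d - 4)*(d^2 - 8*d + 15) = (d - 4)*(d - 3)*(d - 5)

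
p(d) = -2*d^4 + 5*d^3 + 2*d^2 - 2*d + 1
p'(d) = -8*d^3 + 15*d^2 + 4*d - 2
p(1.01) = 4.09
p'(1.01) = 9.10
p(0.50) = 1.00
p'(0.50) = 2.75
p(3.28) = -39.09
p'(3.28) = -109.80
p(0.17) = 0.74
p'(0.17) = -0.93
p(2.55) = 7.25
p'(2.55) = -26.91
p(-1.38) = -12.83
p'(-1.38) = 42.07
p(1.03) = 4.27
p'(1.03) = 9.29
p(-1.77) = -36.55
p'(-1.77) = 82.28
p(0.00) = 1.00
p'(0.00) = -2.00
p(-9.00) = -16586.00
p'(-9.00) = 7009.00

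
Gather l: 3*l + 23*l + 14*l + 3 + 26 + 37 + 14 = 40*l + 80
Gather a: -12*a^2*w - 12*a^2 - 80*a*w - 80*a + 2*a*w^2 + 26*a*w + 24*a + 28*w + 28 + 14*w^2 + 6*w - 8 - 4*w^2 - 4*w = a^2*(-12*w - 12) + a*(2*w^2 - 54*w - 56) + 10*w^2 + 30*w + 20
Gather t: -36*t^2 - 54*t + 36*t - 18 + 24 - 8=-36*t^2 - 18*t - 2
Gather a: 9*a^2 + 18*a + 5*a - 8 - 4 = 9*a^2 + 23*a - 12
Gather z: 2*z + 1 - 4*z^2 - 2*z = 1 - 4*z^2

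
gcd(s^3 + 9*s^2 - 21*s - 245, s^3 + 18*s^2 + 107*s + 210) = s + 7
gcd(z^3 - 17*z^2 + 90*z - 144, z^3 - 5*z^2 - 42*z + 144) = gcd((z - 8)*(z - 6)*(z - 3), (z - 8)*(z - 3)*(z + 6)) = z^2 - 11*z + 24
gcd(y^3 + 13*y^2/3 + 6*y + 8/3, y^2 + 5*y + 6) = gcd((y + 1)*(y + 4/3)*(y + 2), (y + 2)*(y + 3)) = y + 2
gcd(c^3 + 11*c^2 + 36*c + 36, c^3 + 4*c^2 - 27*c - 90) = c^2 + 9*c + 18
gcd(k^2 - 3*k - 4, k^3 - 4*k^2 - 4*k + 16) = k - 4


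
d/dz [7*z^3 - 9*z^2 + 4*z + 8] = 21*z^2 - 18*z + 4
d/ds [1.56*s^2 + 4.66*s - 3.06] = 3.12*s + 4.66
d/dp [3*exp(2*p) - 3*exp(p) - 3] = (6*exp(p) - 3)*exp(p)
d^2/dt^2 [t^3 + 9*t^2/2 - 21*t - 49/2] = 6*t + 9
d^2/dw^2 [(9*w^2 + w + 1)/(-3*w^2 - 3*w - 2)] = 6*(24*w^3 + 45*w^2 - 3*w - 11)/(27*w^6 + 81*w^5 + 135*w^4 + 135*w^3 + 90*w^2 + 36*w + 8)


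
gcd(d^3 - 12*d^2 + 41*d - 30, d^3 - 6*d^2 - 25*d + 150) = d^2 - 11*d + 30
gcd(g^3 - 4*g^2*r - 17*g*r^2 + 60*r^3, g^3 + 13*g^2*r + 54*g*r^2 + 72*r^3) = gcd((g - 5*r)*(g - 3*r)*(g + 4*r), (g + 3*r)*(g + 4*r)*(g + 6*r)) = g + 4*r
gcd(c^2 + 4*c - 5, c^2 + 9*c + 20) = c + 5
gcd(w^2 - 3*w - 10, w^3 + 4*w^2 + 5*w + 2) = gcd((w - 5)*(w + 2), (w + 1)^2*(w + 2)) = w + 2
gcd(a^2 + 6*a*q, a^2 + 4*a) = a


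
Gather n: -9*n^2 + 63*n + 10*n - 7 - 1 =-9*n^2 + 73*n - 8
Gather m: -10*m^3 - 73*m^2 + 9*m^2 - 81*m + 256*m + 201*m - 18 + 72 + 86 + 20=-10*m^3 - 64*m^2 + 376*m + 160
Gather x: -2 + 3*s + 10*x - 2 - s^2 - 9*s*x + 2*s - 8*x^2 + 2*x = -s^2 + 5*s - 8*x^2 + x*(12 - 9*s) - 4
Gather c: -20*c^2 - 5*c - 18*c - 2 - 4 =-20*c^2 - 23*c - 6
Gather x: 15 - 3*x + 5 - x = 20 - 4*x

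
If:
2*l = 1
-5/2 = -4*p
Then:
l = 1/2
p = 5/8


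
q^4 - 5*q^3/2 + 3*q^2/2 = q^2*(q - 3/2)*(q - 1)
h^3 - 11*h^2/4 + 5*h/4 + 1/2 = (h - 2)*(h - 1)*(h + 1/4)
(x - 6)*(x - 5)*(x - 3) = x^3 - 14*x^2 + 63*x - 90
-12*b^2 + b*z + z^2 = (-3*b + z)*(4*b + z)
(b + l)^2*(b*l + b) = b^3*l + b^3 + 2*b^2*l^2 + 2*b^2*l + b*l^3 + b*l^2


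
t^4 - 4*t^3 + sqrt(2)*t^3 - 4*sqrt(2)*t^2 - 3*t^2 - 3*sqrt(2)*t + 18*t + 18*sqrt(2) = (t - 3)^2*(t + 2)*(t + sqrt(2))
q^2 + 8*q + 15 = (q + 3)*(q + 5)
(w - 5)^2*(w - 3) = w^3 - 13*w^2 + 55*w - 75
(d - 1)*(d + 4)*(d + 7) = d^3 + 10*d^2 + 17*d - 28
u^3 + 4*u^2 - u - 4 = (u - 1)*(u + 1)*(u + 4)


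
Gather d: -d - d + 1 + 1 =2 - 2*d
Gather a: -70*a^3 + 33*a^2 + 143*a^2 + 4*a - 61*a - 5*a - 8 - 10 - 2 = -70*a^3 + 176*a^2 - 62*a - 20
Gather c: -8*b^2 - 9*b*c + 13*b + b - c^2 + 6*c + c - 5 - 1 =-8*b^2 + 14*b - c^2 + c*(7 - 9*b) - 6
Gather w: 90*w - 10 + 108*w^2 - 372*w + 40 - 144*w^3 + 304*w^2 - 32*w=-144*w^3 + 412*w^2 - 314*w + 30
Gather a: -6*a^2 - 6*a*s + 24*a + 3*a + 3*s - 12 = -6*a^2 + a*(27 - 6*s) + 3*s - 12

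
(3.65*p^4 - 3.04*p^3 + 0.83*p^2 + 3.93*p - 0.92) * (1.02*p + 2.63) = 3.723*p^5 + 6.4987*p^4 - 7.1486*p^3 + 6.1915*p^2 + 9.3975*p - 2.4196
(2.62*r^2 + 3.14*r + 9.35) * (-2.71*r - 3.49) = -7.1002*r^3 - 17.6532*r^2 - 36.2971*r - 32.6315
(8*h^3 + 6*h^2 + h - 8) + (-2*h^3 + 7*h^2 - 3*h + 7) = 6*h^3 + 13*h^2 - 2*h - 1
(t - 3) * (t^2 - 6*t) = t^3 - 9*t^2 + 18*t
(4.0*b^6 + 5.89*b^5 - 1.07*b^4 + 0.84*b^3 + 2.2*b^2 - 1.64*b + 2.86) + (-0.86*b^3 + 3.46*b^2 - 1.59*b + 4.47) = 4.0*b^6 + 5.89*b^5 - 1.07*b^4 - 0.02*b^3 + 5.66*b^2 - 3.23*b + 7.33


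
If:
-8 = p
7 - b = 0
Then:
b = 7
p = -8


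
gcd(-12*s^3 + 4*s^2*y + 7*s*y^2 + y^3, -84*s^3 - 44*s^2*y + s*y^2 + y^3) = 12*s^2 + 8*s*y + y^2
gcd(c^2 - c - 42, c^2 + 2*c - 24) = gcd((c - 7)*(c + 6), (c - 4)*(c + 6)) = c + 6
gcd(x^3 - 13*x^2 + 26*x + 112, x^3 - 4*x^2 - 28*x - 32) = x^2 - 6*x - 16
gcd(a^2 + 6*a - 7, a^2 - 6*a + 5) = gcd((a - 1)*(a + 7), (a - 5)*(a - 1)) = a - 1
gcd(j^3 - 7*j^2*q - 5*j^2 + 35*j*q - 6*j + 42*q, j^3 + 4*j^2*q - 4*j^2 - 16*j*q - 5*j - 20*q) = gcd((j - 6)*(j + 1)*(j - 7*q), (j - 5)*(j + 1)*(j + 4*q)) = j + 1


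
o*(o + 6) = o^2 + 6*o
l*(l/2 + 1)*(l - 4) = l^3/2 - l^2 - 4*l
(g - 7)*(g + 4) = g^2 - 3*g - 28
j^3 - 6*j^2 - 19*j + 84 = (j - 7)*(j - 3)*(j + 4)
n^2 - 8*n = n*(n - 8)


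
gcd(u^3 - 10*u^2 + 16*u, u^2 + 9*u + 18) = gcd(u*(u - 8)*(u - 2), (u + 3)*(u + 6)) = 1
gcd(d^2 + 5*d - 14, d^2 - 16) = 1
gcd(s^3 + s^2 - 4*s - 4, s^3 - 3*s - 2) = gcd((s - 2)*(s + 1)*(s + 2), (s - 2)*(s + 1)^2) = s^2 - s - 2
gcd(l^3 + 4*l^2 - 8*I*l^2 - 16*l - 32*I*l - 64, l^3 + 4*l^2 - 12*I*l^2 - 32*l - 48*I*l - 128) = l^2 + l*(4 - 4*I) - 16*I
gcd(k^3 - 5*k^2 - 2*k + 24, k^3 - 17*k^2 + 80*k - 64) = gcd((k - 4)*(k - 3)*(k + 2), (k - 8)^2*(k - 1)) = 1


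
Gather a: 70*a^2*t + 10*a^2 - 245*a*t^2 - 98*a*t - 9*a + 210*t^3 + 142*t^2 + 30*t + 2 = a^2*(70*t + 10) + a*(-245*t^2 - 98*t - 9) + 210*t^3 + 142*t^2 + 30*t + 2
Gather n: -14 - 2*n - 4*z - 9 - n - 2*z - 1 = -3*n - 6*z - 24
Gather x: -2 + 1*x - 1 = x - 3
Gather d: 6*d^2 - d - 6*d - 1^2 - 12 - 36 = 6*d^2 - 7*d - 49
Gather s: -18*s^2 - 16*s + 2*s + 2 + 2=-18*s^2 - 14*s + 4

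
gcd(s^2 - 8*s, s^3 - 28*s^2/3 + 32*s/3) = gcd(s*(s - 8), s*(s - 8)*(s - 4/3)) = s^2 - 8*s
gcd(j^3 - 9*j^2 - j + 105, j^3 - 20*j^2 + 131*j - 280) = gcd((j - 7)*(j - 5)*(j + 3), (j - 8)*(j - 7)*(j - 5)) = j^2 - 12*j + 35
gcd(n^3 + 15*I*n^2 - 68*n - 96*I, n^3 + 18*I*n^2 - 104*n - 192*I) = n^2 + 12*I*n - 32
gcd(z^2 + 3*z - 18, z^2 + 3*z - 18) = z^2 + 3*z - 18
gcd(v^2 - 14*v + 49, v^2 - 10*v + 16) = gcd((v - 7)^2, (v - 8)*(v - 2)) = 1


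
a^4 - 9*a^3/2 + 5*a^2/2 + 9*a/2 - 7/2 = (a - 7/2)*(a - 1)^2*(a + 1)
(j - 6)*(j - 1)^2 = j^3 - 8*j^2 + 13*j - 6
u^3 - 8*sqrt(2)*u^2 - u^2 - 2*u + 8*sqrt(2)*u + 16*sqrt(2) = (u - 2)*(u + 1)*(u - 8*sqrt(2))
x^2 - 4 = (x - 2)*(x + 2)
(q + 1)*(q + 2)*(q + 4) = q^3 + 7*q^2 + 14*q + 8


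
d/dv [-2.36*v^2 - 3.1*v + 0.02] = -4.72*v - 3.1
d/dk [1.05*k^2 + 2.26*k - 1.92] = 2.1*k + 2.26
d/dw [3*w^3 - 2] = 9*w^2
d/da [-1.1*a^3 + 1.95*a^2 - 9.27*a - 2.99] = -3.3*a^2 + 3.9*a - 9.27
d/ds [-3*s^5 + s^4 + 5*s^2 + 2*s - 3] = -15*s^4 + 4*s^3 + 10*s + 2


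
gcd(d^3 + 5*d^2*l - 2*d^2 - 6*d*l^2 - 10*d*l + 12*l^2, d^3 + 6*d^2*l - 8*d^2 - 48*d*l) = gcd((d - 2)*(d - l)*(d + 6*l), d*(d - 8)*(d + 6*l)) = d + 6*l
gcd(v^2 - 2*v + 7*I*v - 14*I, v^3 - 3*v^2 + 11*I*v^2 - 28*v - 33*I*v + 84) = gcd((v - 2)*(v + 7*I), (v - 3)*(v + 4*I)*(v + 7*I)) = v + 7*I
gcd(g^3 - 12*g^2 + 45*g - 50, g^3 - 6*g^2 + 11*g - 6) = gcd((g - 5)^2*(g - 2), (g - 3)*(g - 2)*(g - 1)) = g - 2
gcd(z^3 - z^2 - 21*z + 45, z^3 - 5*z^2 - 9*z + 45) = z - 3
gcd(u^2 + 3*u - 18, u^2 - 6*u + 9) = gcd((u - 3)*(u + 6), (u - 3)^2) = u - 3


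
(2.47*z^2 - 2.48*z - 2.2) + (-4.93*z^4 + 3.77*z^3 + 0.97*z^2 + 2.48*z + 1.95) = -4.93*z^4 + 3.77*z^3 + 3.44*z^2 - 0.25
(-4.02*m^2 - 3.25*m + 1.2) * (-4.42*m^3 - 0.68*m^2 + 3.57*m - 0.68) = 17.7684*m^5 + 17.0986*m^4 - 17.4454*m^3 - 9.6849*m^2 + 6.494*m - 0.816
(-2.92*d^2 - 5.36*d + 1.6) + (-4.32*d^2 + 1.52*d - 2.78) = -7.24*d^2 - 3.84*d - 1.18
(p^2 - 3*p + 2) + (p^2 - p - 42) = 2*p^2 - 4*p - 40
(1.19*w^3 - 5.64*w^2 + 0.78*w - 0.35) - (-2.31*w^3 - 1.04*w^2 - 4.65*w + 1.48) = 3.5*w^3 - 4.6*w^2 + 5.43*w - 1.83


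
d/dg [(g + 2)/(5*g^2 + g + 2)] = (5*g^2 + g - (g + 2)*(10*g + 1) + 2)/(5*g^2 + g + 2)^2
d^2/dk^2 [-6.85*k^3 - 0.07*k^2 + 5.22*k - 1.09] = -41.1*k - 0.14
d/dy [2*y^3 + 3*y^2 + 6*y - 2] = 6*y^2 + 6*y + 6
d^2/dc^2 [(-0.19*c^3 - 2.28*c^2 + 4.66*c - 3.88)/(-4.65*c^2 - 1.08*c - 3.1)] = (-5.6843418860808e-14*c^4 - 229.456488*c^3 + 309.99132*c^2 + 530.91096*c - 27.784176)/(100.544625*c^6 + 70.0569*c^5 + 217.36053*c^4 + 94.668912*c^3 + 144.90702*c^2 + 31.1364*c + 29.791)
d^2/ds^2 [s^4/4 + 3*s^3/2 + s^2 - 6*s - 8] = 3*s^2 + 9*s + 2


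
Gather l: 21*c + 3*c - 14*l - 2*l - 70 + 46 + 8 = 24*c - 16*l - 16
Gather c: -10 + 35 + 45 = 70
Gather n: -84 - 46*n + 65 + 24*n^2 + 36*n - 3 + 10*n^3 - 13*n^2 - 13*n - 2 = 10*n^3 + 11*n^2 - 23*n - 24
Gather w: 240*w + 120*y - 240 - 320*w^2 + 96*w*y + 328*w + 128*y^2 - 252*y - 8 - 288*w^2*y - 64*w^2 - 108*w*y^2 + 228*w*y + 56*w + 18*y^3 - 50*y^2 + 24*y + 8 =w^2*(-288*y - 384) + w*(-108*y^2 + 324*y + 624) + 18*y^3 + 78*y^2 - 108*y - 240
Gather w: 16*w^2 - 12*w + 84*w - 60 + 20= 16*w^2 + 72*w - 40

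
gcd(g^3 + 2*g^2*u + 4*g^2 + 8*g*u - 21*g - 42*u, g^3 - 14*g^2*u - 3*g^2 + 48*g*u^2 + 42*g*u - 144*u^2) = g - 3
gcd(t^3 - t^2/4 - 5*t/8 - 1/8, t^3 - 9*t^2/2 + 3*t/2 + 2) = t^2 - t/2 - 1/2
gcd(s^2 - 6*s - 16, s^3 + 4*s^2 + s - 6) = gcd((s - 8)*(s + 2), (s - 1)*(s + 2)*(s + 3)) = s + 2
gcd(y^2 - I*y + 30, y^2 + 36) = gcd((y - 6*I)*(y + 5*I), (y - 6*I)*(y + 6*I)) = y - 6*I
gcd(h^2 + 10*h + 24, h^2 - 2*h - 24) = h + 4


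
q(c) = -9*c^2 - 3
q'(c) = -18*c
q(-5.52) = -277.23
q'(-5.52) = 99.36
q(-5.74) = -299.53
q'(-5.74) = 103.32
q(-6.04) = -331.33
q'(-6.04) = 108.72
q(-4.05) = -150.62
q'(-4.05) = 72.90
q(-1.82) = -32.81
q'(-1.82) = 32.76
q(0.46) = -4.90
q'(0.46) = -8.28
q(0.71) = -7.54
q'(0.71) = -12.78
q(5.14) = -240.78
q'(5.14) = -92.52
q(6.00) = -327.00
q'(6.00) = -108.00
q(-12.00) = -1299.00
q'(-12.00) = 216.00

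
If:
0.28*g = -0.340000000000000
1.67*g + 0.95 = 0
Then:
No Solution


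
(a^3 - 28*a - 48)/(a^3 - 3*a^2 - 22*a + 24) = (a + 2)/(a - 1)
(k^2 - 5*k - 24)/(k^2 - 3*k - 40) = (k + 3)/(k + 5)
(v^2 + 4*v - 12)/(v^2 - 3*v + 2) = (v + 6)/(v - 1)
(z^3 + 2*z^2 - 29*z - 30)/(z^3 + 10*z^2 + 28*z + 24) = (z^2 - 4*z - 5)/(z^2 + 4*z + 4)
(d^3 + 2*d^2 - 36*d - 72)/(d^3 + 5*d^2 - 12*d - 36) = (d - 6)/(d - 3)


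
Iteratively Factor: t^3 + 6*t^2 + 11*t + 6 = (t + 1)*(t^2 + 5*t + 6) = (t + 1)*(t + 3)*(t + 2)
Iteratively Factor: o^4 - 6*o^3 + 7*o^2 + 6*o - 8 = (o - 1)*(o^3 - 5*o^2 + 2*o + 8) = (o - 1)*(o + 1)*(o^2 - 6*o + 8) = (o - 4)*(o - 1)*(o + 1)*(o - 2)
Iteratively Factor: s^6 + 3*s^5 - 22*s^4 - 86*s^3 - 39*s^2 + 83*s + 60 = (s - 5)*(s^5 + 8*s^4 + 18*s^3 + 4*s^2 - 19*s - 12) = (s - 5)*(s - 1)*(s^4 + 9*s^3 + 27*s^2 + 31*s + 12) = (s - 5)*(s - 1)*(s + 1)*(s^3 + 8*s^2 + 19*s + 12) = (s - 5)*(s - 1)*(s + 1)*(s + 4)*(s^2 + 4*s + 3) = (s - 5)*(s - 1)*(s + 1)^2*(s + 4)*(s + 3)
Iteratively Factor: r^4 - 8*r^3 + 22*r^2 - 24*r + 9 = (r - 1)*(r^3 - 7*r^2 + 15*r - 9) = (r - 3)*(r - 1)*(r^2 - 4*r + 3) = (r - 3)^2*(r - 1)*(r - 1)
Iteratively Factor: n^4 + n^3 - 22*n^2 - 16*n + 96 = (n - 4)*(n^3 + 5*n^2 - 2*n - 24) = (n - 4)*(n - 2)*(n^2 + 7*n + 12) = (n - 4)*(n - 2)*(n + 4)*(n + 3)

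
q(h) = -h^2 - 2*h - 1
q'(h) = -2*h - 2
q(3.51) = -20.34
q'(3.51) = -9.02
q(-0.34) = -0.44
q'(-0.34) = -1.32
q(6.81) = -61.00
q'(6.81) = -15.62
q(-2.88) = -3.53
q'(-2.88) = 3.76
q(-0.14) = -0.74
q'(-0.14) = -1.72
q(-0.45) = -0.30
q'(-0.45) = -1.10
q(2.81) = -14.52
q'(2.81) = -7.62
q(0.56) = -2.43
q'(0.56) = -3.12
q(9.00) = -100.00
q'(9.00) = -20.00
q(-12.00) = -121.00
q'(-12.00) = 22.00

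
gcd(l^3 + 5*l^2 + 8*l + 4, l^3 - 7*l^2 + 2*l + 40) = l + 2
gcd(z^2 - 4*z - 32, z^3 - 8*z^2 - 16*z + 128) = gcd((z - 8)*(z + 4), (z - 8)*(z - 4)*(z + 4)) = z^2 - 4*z - 32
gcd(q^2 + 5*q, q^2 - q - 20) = 1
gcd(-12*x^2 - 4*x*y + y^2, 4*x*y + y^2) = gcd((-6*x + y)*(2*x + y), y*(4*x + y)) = 1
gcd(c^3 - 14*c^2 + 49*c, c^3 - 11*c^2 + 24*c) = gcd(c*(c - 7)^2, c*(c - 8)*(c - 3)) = c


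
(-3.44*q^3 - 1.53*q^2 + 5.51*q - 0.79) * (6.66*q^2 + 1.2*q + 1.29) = -22.9104*q^5 - 14.3178*q^4 + 30.423*q^3 - 0.623100000000001*q^2 + 6.1599*q - 1.0191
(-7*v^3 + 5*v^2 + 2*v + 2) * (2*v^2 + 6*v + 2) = -14*v^5 - 32*v^4 + 20*v^3 + 26*v^2 + 16*v + 4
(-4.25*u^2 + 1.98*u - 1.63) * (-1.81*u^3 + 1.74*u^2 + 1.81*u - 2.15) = 7.6925*u^5 - 10.9788*u^4 - 1.297*u^3 + 9.8851*u^2 - 7.2073*u + 3.5045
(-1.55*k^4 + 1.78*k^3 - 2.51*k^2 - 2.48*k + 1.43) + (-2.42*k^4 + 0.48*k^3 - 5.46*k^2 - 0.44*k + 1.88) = -3.97*k^4 + 2.26*k^3 - 7.97*k^2 - 2.92*k + 3.31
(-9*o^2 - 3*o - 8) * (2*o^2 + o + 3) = -18*o^4 - 15*o^3 - 46*o^2 - 17*o - 24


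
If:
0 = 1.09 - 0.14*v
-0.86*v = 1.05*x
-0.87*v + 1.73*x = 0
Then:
No Solution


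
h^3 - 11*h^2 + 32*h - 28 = (h - 7)*(h - 2)^2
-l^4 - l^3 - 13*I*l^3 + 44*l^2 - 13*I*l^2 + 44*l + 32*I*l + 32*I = (l + 4*I)*(l + 8*I)*(-I*l + 1)*(-I*l - I)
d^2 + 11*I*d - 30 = (d + 5*I)*(d + 6*I)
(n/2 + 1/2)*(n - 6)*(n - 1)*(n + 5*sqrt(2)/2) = n^4/2 - 3*n^3 + 5*sqrt(2)*n^3/4 - 15*sqrt(2)*n^2/2 - n^2/2 - 5*sqrt(2)*n/4 + 3*n + 15*sqrt(2)/2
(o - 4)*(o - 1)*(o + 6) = o^3 + o^2 - 26*o + 24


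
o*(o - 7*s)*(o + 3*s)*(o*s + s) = o^4*s - 4*o^3*s^2 + o^3*s - 21*o^2*s^3 - 4*o^2*s^2 - 21*o*s^3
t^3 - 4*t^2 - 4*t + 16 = (t - 4)*(t - 2)*(t + 2)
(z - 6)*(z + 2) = z^2 - 4*z - 12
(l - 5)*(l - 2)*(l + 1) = l^3 - 6*l^2 + 3*l + 10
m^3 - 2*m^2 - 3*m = m*(m - 3)*(m + 1)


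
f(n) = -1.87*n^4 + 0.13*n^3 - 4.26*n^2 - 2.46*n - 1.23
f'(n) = -7.48*n^3 + 0.39*n^2 - 8.52*n - 2.46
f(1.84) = -40.80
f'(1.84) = -63.41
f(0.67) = -5.13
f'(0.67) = -10.24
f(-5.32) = -1626.20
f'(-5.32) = 1180.16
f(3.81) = -459.29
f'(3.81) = -442.95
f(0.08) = -1.45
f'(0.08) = -3.14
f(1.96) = -49.04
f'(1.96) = -73.98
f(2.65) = -127.47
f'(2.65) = -161.50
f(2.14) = -63.95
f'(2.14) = -92.21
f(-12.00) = -39586.11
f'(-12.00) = 13081.38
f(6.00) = -2564.79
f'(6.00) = -1655.22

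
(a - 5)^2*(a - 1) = a^3 - 11*a^2 + 35*a - 25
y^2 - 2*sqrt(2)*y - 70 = (y - 7*sqrt(2))*(y + 5*sqrt(2))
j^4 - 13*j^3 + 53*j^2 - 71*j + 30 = (j - 6)*(j - 5)*(j - 1)^2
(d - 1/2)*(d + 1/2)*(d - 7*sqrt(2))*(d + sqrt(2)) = d^4 - 6*sqrt(2)*d^3 - 57*d^2/4 + 3*sqrt(2)*d/2 + 7/2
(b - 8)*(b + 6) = b^2 - 2*b - 48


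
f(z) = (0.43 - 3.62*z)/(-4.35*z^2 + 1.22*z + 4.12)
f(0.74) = -0.85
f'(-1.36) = -1.59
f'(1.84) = -0.88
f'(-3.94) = -0.06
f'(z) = (0.43 - 3.62*z)*(8.7*z - 1.22)/(-4.35*z^2 + 1.22*z + 4.12)^2 - 3.62/(-4.35*z^2 + 1.22*z + 4.12) = (-15.747*z^2 + 3.741*z - 15.439)/(18.9225*z^4 - 10.614*z^3 - 34.3556*z^2 + 10.0528*z + 16.9744)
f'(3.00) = -0.15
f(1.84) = 0.75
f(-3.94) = -0.22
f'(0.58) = -1.64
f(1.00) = -3.22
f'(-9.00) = -0.01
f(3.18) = 0.31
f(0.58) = -0.50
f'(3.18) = -0.13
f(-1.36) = -0.96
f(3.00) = 0.33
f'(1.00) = -28.00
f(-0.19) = 0.30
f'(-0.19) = -1.20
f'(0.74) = -3.05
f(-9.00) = -0.09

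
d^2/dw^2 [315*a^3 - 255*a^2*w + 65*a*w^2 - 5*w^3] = 130*a - 30*w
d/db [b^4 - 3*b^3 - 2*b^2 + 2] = b*(4*b^2 - 9*b - 4)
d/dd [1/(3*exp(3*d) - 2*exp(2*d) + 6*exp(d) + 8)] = (-9*exp(2*d) + 4*exp(d) - 6)*exp(d)/(3*exp(3*d) - 2*exp(2*d) + 6*exp(d) + 8)^2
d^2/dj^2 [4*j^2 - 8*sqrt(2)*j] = 8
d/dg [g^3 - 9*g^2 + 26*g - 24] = 3*g^2 - 18*g + 26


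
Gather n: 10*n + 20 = 10*n + 20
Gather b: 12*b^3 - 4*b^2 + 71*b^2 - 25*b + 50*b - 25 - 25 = 12*b^3 + 67*b^2 + 25*b - 50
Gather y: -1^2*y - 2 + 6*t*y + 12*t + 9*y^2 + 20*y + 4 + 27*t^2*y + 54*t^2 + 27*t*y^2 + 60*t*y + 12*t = 54*t^2 + 24*t + y^2*(27*t + 9) + y*(27*t^2 + 66*t + 19) + 2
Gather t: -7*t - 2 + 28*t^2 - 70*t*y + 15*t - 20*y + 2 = 28*t^2 + t*(8 - 70*y) - 20*y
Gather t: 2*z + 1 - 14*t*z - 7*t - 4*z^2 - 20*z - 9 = t*(-14*z - 7) - 4*z^2 - 18*z - 8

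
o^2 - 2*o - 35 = (o - 7)*(o + 5)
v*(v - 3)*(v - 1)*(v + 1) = v^4 - 3*v^3 - v^2 + 3*v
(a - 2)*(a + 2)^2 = a^3 + 2*a^2 - 4*a - 8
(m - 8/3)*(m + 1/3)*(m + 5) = m^3 + 8*m^2/3 - 113*m/9 - 40/9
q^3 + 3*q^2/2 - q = q*(q - 1/2)*(q + 2)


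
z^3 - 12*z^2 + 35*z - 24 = (z - 8)*(z - 3)*(z - 1)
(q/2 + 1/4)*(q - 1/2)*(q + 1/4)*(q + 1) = q^4/2 + 5*q^3/8 - 5*q/32 - 1/32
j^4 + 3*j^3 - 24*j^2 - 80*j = j*(j - 5)*(j + 4)^2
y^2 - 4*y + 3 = (y - 3)*(y - 1)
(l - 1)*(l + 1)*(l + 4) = l^3 + 4*l^2 - l - 4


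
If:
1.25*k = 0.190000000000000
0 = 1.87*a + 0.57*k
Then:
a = -0.05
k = 0.15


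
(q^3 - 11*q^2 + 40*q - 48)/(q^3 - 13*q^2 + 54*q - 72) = (q - 4)/(q - 6)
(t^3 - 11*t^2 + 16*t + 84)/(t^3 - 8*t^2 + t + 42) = (t - 6)/(t - 3)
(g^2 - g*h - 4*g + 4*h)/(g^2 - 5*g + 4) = (g - h)/(g - 1)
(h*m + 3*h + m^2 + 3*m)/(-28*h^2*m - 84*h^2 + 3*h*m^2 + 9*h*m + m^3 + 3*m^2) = (-h - m)/(28*h^2 - 3*h*m - m^2)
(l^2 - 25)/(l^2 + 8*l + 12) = (l^2 - 25)/(l^2 + 8*l + 12)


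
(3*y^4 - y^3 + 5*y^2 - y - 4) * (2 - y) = -3*y^5 + 7*y^4 - 7*y^3 + 11*y^2 + 2*y - 8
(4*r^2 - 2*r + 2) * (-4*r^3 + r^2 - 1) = -16*r^5 + 12*r^4 - 10*r^3 - 2*r^2 + 2*r - 2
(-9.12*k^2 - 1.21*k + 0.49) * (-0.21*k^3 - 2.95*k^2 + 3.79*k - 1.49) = 1.9152*k^5 + 27.1581*k^4 - 31.0982*k^3 + 7.5574*k^2 + 3.66*k - 0.7301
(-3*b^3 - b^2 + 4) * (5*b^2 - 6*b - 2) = -15*b^5 + 13*b^4 + 12*b^3 + 22*b^2 - 24*b - 8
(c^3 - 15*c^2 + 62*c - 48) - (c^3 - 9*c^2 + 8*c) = -6*c^2 + 54*c - 48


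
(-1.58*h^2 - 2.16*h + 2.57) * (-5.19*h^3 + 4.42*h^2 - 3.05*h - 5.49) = 8.2002*h^5 + 4.2268*h^4 - 18.0665*h^3 + 26.6216*h^2 + 4.0199*h - 14.1093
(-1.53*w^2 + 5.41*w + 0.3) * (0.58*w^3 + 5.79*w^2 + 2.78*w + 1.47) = -0.8874*w^5 - 5.7209*w^4 + 27.2445*w^3 + 14.5277*w^2 + 8.7867*w + 0.441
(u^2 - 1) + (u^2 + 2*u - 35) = 2*u^2 + 2*u - 36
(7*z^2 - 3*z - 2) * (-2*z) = -14*z^3 + 6*z^2 + 4*z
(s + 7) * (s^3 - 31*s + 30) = s^4 + 7*s^3 - 31*s^2 - 187*s + 210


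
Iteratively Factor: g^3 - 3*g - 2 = (g + 1)*(g^2 - g - 2) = (g - 2)*(g + 1)*(g + 1)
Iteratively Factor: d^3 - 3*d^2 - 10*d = (d + 2)*(d^2 - 5*d) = d*(d + 2)*(d - 5)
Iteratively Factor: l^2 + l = (l)*(l + 1)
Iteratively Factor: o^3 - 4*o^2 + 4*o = (o)*(o^2 - 4*o + 4) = o*(o - 2)*(o - 2)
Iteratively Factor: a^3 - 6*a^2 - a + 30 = (a - 5)*(a^2 - a - 6) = (a - 5)*(a - 3)*(a + 2)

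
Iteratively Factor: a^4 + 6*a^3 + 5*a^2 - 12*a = (a + 3)*(a^3 + 3*a^2 - 4*a) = (a + 3)*(a + 4)*(a^2 - a) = (a - 1)*(a + 3)*(a + 4)*(a)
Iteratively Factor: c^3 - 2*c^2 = (c - 2)*(c^2) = c*(c - 2)*(c)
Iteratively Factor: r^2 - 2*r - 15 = (r - 5)*(r + 3)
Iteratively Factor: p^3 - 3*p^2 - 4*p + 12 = (p + 2)*(p^2 - 5*p + 6) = (p - 3)*(p + 2)*(p - 2)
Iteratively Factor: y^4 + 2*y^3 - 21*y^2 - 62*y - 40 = (y + 1)*(y^3 + y^2 - 22*y - 40) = (y + 1)*(y + 4)*(y^2 - 3*y - 10) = (y + 1)*(y + 2)*(y + 4)*(y - 5)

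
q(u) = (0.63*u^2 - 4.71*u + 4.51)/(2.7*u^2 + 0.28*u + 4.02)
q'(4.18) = 0.05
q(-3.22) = 0.84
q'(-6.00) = 0.06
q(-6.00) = 0.56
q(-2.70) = 0.95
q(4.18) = -0.08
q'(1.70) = -0.10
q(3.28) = -0.12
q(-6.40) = 0.54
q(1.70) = -0.14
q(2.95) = -0.14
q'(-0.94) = 0.25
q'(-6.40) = 0.05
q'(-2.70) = 0.24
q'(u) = (-5.4*u - 0.28)*(0.63*u^2 - 4.71*u + 4.51)/(2.7*u^2 + 0.28*u + 4.02)^2 + (1.26*u - 4.71)/(2.7*u^2 + 0.28*u + 4.02)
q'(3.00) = 0.04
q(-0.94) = 1.55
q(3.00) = -0.14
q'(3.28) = 0.05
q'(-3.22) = 0.18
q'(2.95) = 0.04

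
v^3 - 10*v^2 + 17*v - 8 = (v - 8)*(v - 1)^2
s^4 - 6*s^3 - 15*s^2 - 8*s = s*(s - 8)*(s + 1)^2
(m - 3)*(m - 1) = m^2 - 4*m + 3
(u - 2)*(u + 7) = u^2 + 5*u - 14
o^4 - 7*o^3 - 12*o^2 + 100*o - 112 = (o - 7)*(o - 2)^2*(o + 4)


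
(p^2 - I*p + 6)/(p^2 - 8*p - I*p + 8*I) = (p^2 - I*p + 6)/(p^2 - 8*p - I*p + 8*I)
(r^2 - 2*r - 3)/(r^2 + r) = (r - 3)/r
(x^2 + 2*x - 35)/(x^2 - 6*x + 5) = (x + 7)/(x - 1)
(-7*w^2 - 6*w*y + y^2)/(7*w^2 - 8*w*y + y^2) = (w + y)/(-w + y)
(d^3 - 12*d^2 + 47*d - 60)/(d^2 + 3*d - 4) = (d^3 - 12*d^2 + 47*d - 60)/(d^2 + 3*d - 4)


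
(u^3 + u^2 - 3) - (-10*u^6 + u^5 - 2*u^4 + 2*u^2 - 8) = 10*u^6 - u^5 + 2*u^4 + u^3 - u^2 + 5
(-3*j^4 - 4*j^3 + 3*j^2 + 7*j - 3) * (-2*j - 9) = 6*j^5 + 35*j^4 + 30*j^3 - 41*j^2 - 57*j + 27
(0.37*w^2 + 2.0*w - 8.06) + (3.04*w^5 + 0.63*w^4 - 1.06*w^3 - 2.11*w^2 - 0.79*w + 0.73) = 3.04*w^5 + 0.63*w^4 - 1.06*w^3 - 1.74*w^2 + 1.21*w - 7.33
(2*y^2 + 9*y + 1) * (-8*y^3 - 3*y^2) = -16*y^5 - 78*y^4 - 35*y^3 - 3*y^2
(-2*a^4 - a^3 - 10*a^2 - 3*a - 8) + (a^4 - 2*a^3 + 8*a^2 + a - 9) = -a^4 - 3*a^3 - 2*a^2 - 2*a - 17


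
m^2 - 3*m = m*(m - 3)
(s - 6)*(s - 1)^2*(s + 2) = s^4 - 6*s^3 - 3*s^2 + 20*s - 12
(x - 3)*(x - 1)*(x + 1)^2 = x^4 - 2*x^3 - 4*x^2 + 2*x + 3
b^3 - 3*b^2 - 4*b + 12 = (b - 3)*(b - 2)*(b + 2)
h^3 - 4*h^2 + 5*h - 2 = (h - 2)*(h - 1)^2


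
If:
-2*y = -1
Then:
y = 1/2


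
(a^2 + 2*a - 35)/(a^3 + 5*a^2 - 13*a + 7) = (a - 5)/(a^2 - 2*a + 1)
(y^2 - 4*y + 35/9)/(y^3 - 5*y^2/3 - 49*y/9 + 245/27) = 3/(3*y + 7)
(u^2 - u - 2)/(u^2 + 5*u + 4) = (u - 2)/(u + 4)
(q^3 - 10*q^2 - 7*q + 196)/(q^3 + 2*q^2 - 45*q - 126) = (q^2 - 3*q - 28)/(q^2 + 9*q + 18)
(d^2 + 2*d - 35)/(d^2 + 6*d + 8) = (d^2 + 2*d - 35)/(d^2 + 6*d + 8)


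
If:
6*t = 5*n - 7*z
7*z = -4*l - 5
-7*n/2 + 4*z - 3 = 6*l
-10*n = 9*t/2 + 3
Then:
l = -3187/5792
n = -537/1448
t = 57/362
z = -579/1448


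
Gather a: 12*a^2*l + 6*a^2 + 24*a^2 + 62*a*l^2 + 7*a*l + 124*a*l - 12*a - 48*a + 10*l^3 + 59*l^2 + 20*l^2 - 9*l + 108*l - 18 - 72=a^2*(12*l + 30) + a*(62*l^2 + 131*l - 60) + 10*l^3 + 79*l^2 + 99*l - 90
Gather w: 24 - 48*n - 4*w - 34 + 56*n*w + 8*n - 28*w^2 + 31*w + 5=-40*n - 28*w^2 + w*(56*n + 27) - 5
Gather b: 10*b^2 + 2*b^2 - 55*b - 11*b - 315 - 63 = 12*b^2 - 66*b - 378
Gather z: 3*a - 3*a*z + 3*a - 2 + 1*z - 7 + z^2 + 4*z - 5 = 6*a + z^2 + z*(5 - 3*a) - 14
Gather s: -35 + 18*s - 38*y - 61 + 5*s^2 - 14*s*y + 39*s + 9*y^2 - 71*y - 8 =5*s^2 + s*(57 - 14*y) + 9*y^2 - 109*y - 104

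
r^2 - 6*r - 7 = (r - 7)*(r + 1)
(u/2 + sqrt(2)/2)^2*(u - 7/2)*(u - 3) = u^4/4 - 13*u^3/8 + sqrt(2)*u^3/2 - 13*sqrt(2)*u^2/4 + 25*u^2/8 - 13*u/4 + 21*sqrt(2)*u/4 + 21/4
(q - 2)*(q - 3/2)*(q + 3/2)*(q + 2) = q^4 - 25*q^2/4 + 9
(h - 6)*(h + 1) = h^2 - 5*h - 6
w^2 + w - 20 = (w - 4)*(w + 5)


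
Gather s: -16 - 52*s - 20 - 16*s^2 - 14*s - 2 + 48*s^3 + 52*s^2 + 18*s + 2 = 48*s^3 + 36*s^2 - 48*s - 36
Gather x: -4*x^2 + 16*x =-4*x^2 + 16*x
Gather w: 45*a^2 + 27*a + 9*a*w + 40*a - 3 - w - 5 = 45*a^2 + 67*a + w*(9*a - 1) - 8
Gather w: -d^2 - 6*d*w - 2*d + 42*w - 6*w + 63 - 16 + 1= -d^2 - 2*d + w*(36 - 6*d) + 48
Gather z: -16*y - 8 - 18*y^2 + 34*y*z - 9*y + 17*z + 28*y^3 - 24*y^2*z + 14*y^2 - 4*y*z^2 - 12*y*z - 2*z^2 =28*y^3 - 4*y^2 - 25*y + z^2*(-4*y - 2) + z*(-24*y^2 + 22*y + 17) - 8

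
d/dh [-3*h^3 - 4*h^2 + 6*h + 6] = -9*h^2 - 8*h + 6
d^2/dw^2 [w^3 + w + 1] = 6*w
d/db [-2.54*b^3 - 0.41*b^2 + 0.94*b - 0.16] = -7.62*b^2 - 0.82*b + 0.94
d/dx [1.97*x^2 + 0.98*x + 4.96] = 3.94*x + 0.98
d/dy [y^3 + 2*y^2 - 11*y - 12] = 3*y^2 + 4*y - 11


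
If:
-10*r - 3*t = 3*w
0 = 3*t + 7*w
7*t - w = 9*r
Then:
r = 0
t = 0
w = 0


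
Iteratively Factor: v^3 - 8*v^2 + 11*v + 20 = (v - 4)*(v^2 - 4*v - 5) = (v - 5)*(v - 4)*(v + 1)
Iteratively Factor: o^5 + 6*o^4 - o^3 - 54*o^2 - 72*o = (o + 2)*(o^4 + 4*o^3 - 9*o^2 - 36*o) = (o + 2)*(o + 3)*(o^3 + o^2 - 12*o) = (o - 3)*(o + 2)*(o + 3)*(o^2 + 4*o) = o*(o - 3)*(o + 2)*(o + 3)*(o + 4)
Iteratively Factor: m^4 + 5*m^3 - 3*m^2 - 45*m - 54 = (m + 3)*(m^3 + 2*m^2 - 9*m - 18) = (m + 3)^2*(m^2 - m - 6) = (m - 3)*(m + 3)^2*(m + 2)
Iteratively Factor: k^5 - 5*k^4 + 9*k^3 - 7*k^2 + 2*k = (k - 2)*(k^4 - 3*k^3 + 3*k^2 - k) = (k - 2)*(k - 1)*(k^3 - 2*k^2 + k) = (k - 2)*(k - 1)^2*(k^2 - k) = k*(k - 2)*(k - 1)^2*(k - 1)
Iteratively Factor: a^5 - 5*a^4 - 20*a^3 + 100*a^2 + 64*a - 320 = (a + 4)*(a^4 - 9*a^3 + 16*a^2 + 36*a - 80) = (a - 4)*(a + 4)*(a^3 - 5*a^2 - 4*a + 20) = (a - 5)*(a - 4)*(a + 4)*(a^2 - 4) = (a - 5)*(a - 4)*(a + 2)*(a + 4)*(a - 2)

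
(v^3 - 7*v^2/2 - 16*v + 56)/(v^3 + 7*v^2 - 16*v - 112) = (v - 7/2)/(v + 7)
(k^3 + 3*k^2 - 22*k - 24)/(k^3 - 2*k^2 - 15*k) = (-k^3 - 3*k^2 + 22*k + 24)/(k*(-k^2 + 2*k + 15))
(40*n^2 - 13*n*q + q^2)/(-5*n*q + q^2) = (-8*n + q)/q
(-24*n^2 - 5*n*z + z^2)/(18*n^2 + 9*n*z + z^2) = (-8*n + z)/(6*n + z)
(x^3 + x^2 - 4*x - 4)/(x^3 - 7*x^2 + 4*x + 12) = (x + 2)/(x - 6)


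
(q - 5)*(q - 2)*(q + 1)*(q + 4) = q^4 - 2*q^3 - 21*q^2 + 22*q + 40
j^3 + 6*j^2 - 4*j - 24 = (j - 2)*(j + 2)*(j + 6)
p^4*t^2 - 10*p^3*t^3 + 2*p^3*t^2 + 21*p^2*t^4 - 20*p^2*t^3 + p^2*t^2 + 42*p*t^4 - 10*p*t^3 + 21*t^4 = (p - 7*t)*(p - 3*t)*(p*t + t)^2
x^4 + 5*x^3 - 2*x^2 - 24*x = x*(x - 2)*(x + 3)*(x + 4)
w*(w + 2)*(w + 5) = w^3 + 7*w^2 + 10*w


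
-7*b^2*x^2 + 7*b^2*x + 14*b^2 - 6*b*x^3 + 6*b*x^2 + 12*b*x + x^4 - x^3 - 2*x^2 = (-7*b + x)*(b + x)*(x - 2)*(x + 1)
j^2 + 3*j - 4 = (j - 1)*(j + 4)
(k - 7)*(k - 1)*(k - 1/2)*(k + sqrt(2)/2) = k^4 - 17*k^3/2 + sqrt(2)*k^3/2 - 17*sqrt(2)*k^2/4 + 11*k^2 - 7*k/2 + 11*sqrt(2)*k/2 - 7*sqrt(2)/4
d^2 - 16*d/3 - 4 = (d - 6)*(d + 2/3)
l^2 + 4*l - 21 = (l - 3)*(l + 7)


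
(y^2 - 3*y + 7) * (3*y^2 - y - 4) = 3*y^4 - 10*y^3 + 20*y^2 + 5*y - 28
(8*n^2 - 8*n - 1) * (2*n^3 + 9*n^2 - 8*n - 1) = 16*n^5 + 56*n^4 - 138*n^3 + 47*n^2 + 16*n + 1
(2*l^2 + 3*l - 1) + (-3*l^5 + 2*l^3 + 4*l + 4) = -3*l^5 + 2*l^3 + 2*l^2 + 7*l + 3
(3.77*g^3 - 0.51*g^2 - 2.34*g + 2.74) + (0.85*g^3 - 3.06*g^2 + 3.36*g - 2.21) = 4.62*g^3 - 3.57*g^2 + 1.02*g + 0.53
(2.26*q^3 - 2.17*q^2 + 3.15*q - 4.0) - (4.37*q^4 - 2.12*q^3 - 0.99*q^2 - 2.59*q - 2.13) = -4.37*q^4 + 4.38*q^3 - 1.18*q^2 + 5.74*q - 1.87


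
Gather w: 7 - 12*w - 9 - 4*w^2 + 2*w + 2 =-4*w^2 - 10*w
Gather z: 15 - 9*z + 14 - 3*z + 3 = 32 - 12*z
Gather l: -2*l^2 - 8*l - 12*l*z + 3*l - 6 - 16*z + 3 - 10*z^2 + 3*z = -2*l^2 + l*(-12*z - 5) - 10*z^2 - 13*z - 3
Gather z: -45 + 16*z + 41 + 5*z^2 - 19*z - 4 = 5*z^2 - 3*z - 8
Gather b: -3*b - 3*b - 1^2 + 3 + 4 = 6 - 6*b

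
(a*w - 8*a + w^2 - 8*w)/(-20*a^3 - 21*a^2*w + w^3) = (w - 8)/(-20*a^2 - a*w + w^2)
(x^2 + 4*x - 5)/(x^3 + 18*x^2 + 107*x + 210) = (x - 1)/(x^2 + 13*x + 42)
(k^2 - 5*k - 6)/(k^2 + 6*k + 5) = (k - 6)/(k + 5)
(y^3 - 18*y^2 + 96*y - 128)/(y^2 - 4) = (y^2 - 16*y + 64)/(y + 2)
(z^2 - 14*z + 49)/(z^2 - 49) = (z - 7)/(z + 7)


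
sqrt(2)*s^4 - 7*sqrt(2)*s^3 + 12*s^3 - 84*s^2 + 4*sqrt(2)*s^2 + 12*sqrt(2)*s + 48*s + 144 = (s - 6)*(s - 2)*(s + 6*sqrt(2))*(sqrt(2)*s + sqrt(2))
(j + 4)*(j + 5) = j^2 + 9*j + 20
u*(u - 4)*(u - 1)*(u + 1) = u^4 - 4*u^3 - u^2 + 4*u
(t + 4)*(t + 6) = t^2 + 10*t + 24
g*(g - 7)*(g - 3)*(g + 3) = g^4 - 7*g^3 - 9*g^2 + 63*g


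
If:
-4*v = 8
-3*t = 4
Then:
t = -4/3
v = -2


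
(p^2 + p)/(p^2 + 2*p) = (p + 1)/(p + 2)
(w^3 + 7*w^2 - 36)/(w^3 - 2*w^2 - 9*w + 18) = (w + 6)/(w - 3)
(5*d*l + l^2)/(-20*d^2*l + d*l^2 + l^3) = -1/(4*d - l)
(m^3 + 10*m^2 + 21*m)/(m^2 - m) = (m^2 + 10*m + 21)/(m - 1)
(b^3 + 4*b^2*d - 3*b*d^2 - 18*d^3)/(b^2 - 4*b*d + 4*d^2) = (b^2 + 6*b*d + 9*d^2)/(b - 2*d)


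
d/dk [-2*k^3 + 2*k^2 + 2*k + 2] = -6*k^2 + 4*k + 2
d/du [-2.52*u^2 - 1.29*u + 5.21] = -5.04*u - 1.29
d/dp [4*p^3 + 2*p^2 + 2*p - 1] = 12*p^2 + 4*p + 2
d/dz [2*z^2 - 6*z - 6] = 4*z - 6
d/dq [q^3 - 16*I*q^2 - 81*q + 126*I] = 3*q^2 - 32*I*q - 81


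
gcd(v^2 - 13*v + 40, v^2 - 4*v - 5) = v - 5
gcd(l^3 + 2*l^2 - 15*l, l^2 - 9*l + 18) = l - 3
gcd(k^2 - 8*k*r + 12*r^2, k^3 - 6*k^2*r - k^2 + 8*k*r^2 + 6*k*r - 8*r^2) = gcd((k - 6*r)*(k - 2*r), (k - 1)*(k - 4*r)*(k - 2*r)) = -k + 2*r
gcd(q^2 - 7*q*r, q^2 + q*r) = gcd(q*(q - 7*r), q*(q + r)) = q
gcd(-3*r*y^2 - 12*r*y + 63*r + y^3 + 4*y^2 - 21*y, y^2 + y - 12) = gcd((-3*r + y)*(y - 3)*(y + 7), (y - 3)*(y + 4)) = y - 3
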